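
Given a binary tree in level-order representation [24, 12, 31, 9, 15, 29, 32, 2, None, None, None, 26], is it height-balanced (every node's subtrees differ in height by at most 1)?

Tree (level-order array): [24, 12, 31, 9, 15, 29, 32, 2, None, None, None, 26]
Definition: a tree is height-balanced if, at every node, |h(left) - h(right)| <= 1 (empty subtree has height -1).
Bottom-up per-node check:
  node 2: h_left=-1, h_right=-1, diff=0 [OK], height=0
  node 9: h_left=0, h_right=-1, diff=1 [OK], height=1
  node 15: h_left=-1, h_right=-1, diff=0 [OK], height=0
  node 12: h_left=1, h_right=0, diff=1 [OK], height=2
  node 26: h_left=-1, h_right=-1, diff=0 [OK], height=0
  node 29: h_left=0, h_right=-1, diff=1 [OK], height=1
  node 32: h_left=-1, h_right=-1, diff=0 [OK], height=0
  node 31: h_left=1, h_right=0, diff=1 [OK], height=2
  node 24: h_left=2, h_right=2, diff=0 [OK], height=3
All nodes satisfy the balance condition.
Result: Balanced


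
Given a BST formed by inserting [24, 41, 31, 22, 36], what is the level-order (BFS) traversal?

Tree insertion order: [24, 41, 31, 22, 36]
Tree (level-order array): [24, 22, 41, None, None, 31, None, None, 36]
BFS from the root, enqueuing left then right child of each popped node:
  queue [24] -> pop 24, enqueue [22, 41], visited so far: [24]
  queue [22, 41] -> pop 22, enqueue [none], visited so far: [24, 22]
  queue [41] -> pop 41, enqueue [31], visited so far: [24, 22, 41]
  queue [31] -> pop 31, enqueue [36], visited so far: [24, 22, 41, 31]
  queue [36] -> pop 36, enqueue [none], visited so far: [24, 22, 41, 31, 36]
Result: [24, 22, 41, 31, 36]


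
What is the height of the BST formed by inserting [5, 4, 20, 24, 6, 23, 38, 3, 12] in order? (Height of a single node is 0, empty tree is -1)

Insertion order: [5, 4, 20, 24, 6, 23, 38, 3, 12]
Tree (level-order array): [5, 4, 20, 3, None, 6, 24, None, None, None, 12, 23, 38]
Compute height bottom-up (empty subtree = -1):
  height(3) = 1 + max(-1, -1) = 0
  height(4) = 1 + max(0, -1) = 1
  height(12) = 1 + max(-1, -1) = 0
  height(6) = 1 + max(-1, 0) = 1
  height(23) = 1 + max(-1, -1) = 0
  height(38) = 1 + max(-1, -1) = 0
  height(24) = 1 + max(0, 0) = 1
  height(20) = 1 + max(1, 1) = 2
  height(5) = 1 + max(1, 2) = 3
Height = 3


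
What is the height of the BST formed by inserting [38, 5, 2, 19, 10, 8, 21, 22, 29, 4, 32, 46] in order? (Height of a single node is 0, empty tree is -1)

Insertion order: [38, 5, 2, 19, 10, 8, 21, 22, 29, 4, 32, 46]
Tree (level-order array): [38, 5, 46, 2, 19, None, None, None, 4, 10, 21, None, None, 8, None, None, 22, None, None, None, 29, None, 32]
Compute height bottom-up (empty subtree = -1):
  height(4) = 1 + max(-1, -1) = 0
  height(2) = 1 + max(-1, 0) = 1
  height(8) = 1 + max(-1, -1) = 0
  height(10) = 1 + max(0, -1) = 1
  height(32) = 1 + max(-1, -1) = 0
  height(29) = 1 + max(-1, 0) = 1
  height(22) = 1 + max(-1, 1) = 2
  height(21) = 1 + max(-1, 2) = 3
  height(19) = 1 + max(1, 3) = 4
  height(5) = 1 + max(1, 4) = 5
  height(46) = 1 + max(-1, -1) = 0
  height(38) = 1 + max(5, 0) = 6
Height = 6


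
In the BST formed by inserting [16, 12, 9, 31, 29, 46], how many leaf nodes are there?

Tree built from: [16, 12, 9, 31, 29, 46]
Tree (level-order array): [16, 12, 31, 9, None, 29, 46]
Rule: A leaf has 0 children.
Per-node child counts:
  node 16: 2 child(ren)
  node 12: 1 child(ren)
  node 9: 0 child(ren)
  node 31: 2 child(ren)
  node 29: 0 child(ren)
  node 46: 0 child(ren)
Matching nodes: [9, 29, 46]
Count of leaf nodes: 3


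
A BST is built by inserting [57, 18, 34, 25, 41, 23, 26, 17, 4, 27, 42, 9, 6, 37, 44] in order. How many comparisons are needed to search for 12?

Search path for 12: 57 -> 18 -> 17 -> 4 -> 9
Found: False
Comparisons: 5


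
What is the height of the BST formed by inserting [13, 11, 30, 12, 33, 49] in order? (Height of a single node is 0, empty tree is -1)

Insertion order: [13, 11, 30, 12, 33, 49]
Tree (level-order array): [13, 11, 30, None, 12, None, 33, None, None, None, 49]
Compute height bottom-up (empty subtree = -1):
  height(12) = 1 + max(-1, -1) = 0
  height(11) = 1 + max(-1, 0) = 1
  height(49) = 1 + max(-1, -1) = 0
  height(33) = 1 + max(-1, 0) = 1
  height(30) = 1 + max(-1, 1) = 2
  height(13) = 1 + max(1, 2) = 3
Height = 3


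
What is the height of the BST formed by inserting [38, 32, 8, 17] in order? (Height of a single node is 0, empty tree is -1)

Insertion order: [38, 32, 8, 17]
Tree (level-order array): [38, 32, None, 8, None, None, 17]
Compute height bottom-up (empty subtree = -1):
  height(17) = 1 + max(-1, -1) = 0
  height(8) = 1 + max(-1, 0) = 1
  height(32) = 1 + max(1, -1) = 2
  height(38) = 1 + max(2, -1) = 3
Height = 3


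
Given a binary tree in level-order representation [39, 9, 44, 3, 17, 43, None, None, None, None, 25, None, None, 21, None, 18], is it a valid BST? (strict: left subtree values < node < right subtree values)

Level-order array: [39, 9, 44, 3, 17, 43, None, None, None, None, 25, None, None, 21, None, 18]
Validate using subtree bounds (lo, hi): at each node, require lo < value < hi,
then recurse left with hi=value and right with lo=value.
Preorder trace (stopping at first violation):
  at node 39 with bounds (-inf, +inf): OK
  at node 9 with bounds (-inf, 39): OK
  at node 3 with bounds (-inf, 9): OK
  at node 17 with bounds (9, 39): OK
  at node 25 with bounds (17, 39): OK
  at node 21 with bounds (17, 25): OK
  at node 18 with bounds (17, 21): OK
  at node 44 with bounds (39, +inf): OK
  at node 43 with bounds (39, 44): OK
No violation found at any node.
Result: Valid BST


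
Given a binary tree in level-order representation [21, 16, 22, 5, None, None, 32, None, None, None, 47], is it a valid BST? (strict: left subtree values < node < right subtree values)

Level-order array: [21, 16, 22, 5, None, None, 32, None, None, None, 47]
Validate using subtree bounds (lo, hi): at each node, require lo < value < hi,
then recurse left with hi=value and right with lo=value.
Preorder trace (stopping at first violation):
  at node 21 with bounds (-inf, +inf): OK
  at node 16 with bounds (-inf, 21): OK
  at node 5 with bounds (-inf, 16): OK
  at node 22 with bounds (21, +inf): OK
  at node 32 with bounds (22, +inf): OK
  at node 47 with bounds (32, +inf): OK
No violation found at any node.
Result: Valid BST


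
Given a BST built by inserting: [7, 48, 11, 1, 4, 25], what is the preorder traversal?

Tree insertion order: [7, 48, 11, 1, 4, 25]
Tree (level-order array): [7, 1, 48, None, 4, 11, None, None, None, None, 25]
Preorder traversal: [7, 1, 4, 48, 11, 25]


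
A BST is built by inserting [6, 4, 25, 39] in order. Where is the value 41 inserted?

Starting tree (level order): [6, 4, 25, None, None, None, 39]
Insertion path: 6 -> 25 -> 39
Result: insert 41 as right child of 39
Final tree (level order): [6, 4, 25, None, None, None, 39, None, 41]


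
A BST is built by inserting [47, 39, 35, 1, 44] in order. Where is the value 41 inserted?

Starting tree (level order): [47, 39, None, 35, 44, 1]
Insertion path: 47 -> 39 -> 44
Result: insert 41 as left child of 44
Final tree (level order): [47, 39, None, 35, 44, 1, None, 41]


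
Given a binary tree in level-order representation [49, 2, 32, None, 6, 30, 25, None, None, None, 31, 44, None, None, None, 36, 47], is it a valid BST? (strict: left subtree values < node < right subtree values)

Level-order array: [49, 2, 32, None, 6, 30, 25, None, None, None, 31, 44, None, None, None, 36, 47]
Validate using subtree bounds (lo, hi): at each node, require lo < value < hi,
then recurse left with hi=value and right with lo=value.
Preorder trace (stopping at first violation):
  at node 49 with bounds (-inf, +inf): OK
  at node 2 with bounds (-inf, 49): OK
  at node 6 with bounds (2, 49): OK
  at node 32 with bounds (49, +inf): VIOLATION
Node 32 violates its bound: not (49 < 32 < +inf).
Result: Not a valid BST


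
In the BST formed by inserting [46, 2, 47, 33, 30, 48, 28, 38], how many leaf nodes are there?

Tree built from: [46, 2, 47, 33, 30, 48, 28, 38]
Tree (level-order array): [46, 2, 47, None, 33, None, 48, 30, 38, None, None, 28]
Rule: A leaf has 0 children.
Per-node child counts:
  node 46: 2 child(ren)
  node 2: 1 child(ren)
  node 33: 2 child(ren)
  node 30: 1 child(ren)
  node 28: 0 child(ren)
  node 38: 0 child(ren)
  node 47: 1 child(ren)
  node 48: 0 child(ren)
Matching nodes: [28, 38, 48]
Count of leaf nodes: 3


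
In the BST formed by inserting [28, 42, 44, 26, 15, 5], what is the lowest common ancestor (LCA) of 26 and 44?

Tree insertion order: [28, 42, 44, 26, 15, 5]
Tree (level-order array): [28, 26, 42, 15, None, None, 44, 5]
In a BST, the LCA of p=26, q=44 is the first node v on the
root-to-leaf path with p <= v <= q (go left if both < v, right if both > v).
Walk from root:
  at 28: 26 <= 28 <= 44, this is the LCA
LCA = 28


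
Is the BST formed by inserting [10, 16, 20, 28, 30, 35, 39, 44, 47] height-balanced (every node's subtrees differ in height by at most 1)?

Tree (level-order array): [10, None, 16, None, 20, None, 28, None, 30, None, 35, None, 39, None, 44, None, 47]
Definition: a tree is height-balanced if, at every node, |h(left) - h(right)| <= 1 (empty subtree has height -1).
Bottom-up per-node check:
  node 47: h_left=-1, h_right=-1, diff=0 [OK], height=0
  node 44: h_left=-1, h_right=0, diff=1 [OK], height=1
  node 39: h_left=-1, h_right=1, diff=2 [FAIL (|-1-1|=2 > 1)], height=2
  node 35: h_left=-1, h_right=2, diff=3 [FAIL (|-1-2|=3 > 1)], height=3
  node 30: h_left=-1, h_right=3, diff=4 [FAIL (|-1-3|=4 > 1)], height=4
  node 28: h_left=-1, h_right=4, diff=5 [FAIL (|-1-4|=5 > 1)], height=5
  node 20: h_left=-1, h_right=5, diff=6 [FAIL (|-1-5|=6 > 1)], height=6
  node 16: h_left=-1, h_right=6, diff=7 [FAIL (|-1-6|=7 > 1)], height=7
  node 10: h_left=-1, h_right=7, diff=8 [FAIL (|-1-7|=8 > 1)], height=8
Node 39 violates the condition: |-1 - 1| = 2 > 1.
Result: Not balanced


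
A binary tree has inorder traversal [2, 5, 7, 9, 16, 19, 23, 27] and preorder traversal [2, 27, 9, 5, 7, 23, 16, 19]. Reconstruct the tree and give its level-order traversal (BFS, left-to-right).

Inorder:  [2, 5, 7, 9, 16, 19, 23, 27]
Preorder: [2, 27, 9, 5, 7, 23, 16, 19]
Algorithm: preorder visits root first, so consume preorder in order;
for each root, split the current inorder slice at that value into
left-subtree inorder and right-subtree inorder, then recurse.
Recursive splits:
  root=2; inorder splits into left=[], right=[5, 7, 9, 16, 19, 23, 27]
  root=27; inorder splits into left=[5, 7, 9, 16, 19, 23], right=[]
  root=9; inorder splits into left=[5, 7], right=[16, 19, 23]
  root=5; inorder splits into left=[], right=[7]
  root=7; inorder splits into left=[], right=[]
  root=23; inorder splits into left=[16, 19], right=[]
  root=16; inorder splits into left=[], right=[19]
  root=19; inorder splits into left=[], right=[]
Reconstructed level-order: [2, 27, 9, 5, 23, 7, 16, 19]


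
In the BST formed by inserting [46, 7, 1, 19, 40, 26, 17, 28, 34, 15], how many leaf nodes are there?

Tree built from: [46, 7, 1, 19, 40, 26, 17, 28, 34, 15]
Tree (level-order array): [46, 7, None, 1, 19, None, None, 17, 40, 15, None, 26, None, None, None, None, 28, None, 34]
Rule: A leaf has 0 children.
Per-node child counts:
  node 46: 1 child(ren)
  node 7: 2 child(ren)
  node 1: 0 child(ren)
  node 19: 2 child(ren)
  node 17: 1 child(ren)
  node 15: 0 child(ren)
  node 40: 1 child(ren)
  node 26: 1 child(ren)
  node 28: 1 child(ren)
  node 34: 0 child(ren)
Matching nodes: [1, 15, 34]
Count of leaf nodes: 3


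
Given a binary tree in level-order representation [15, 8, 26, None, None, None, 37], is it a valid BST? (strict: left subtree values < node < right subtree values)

Level-order array: [15, 8, 26, None, None, None, 37]
Validate using subtree bounds (lo, hi): at each node, require lo < value < hi,
then recurse left with hi=value and right with lo=value.
Preorder trace (stopping at first violation):
  at node 15 with bounds (-inf, +inf): OK
  at node 8 with bounds (-inf, 15): OK
  at node 26 with bounds (15, +inf): OK
  at node 37 with bounds (26, +inf): OK
No violation found at any node.
Result: Valid BST


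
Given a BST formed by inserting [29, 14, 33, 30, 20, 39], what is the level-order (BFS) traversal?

Tree insertion order: [29, 14, 33, 30, 20, 39]
Tree (level-order array): [29, 14, 33, None, 20, 30, 39]
BFS from the root, enqueuing left then right child of each popped node:
  queue [29] -> pop 29, enqueue [14, 33], visited so far: [29]
  queue [14, 33] -> pop 14, enqueue [20], visited so far: [29, 14]
  queue [33, 20] -> pop 33, enqueue [30, 39], visited so far: [29, 14, 33]
  queue [20, 30, 39] -> pop 20, enqueue [none], visited so far: [29, 14, 33, 20]
  queue [30, 39] -> pop 30, enqueue [none], visited so far: [29, 14, 33, 20, 30]
  queue [39] -> pop 39, enqueue [none], visited so far: [29, 14, 33, 20, 30, 39]
Result: [29, 14, 33, 20, 30, 39]


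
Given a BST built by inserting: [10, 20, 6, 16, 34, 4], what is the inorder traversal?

Tree insertion order: [10, 20, 6, 16, 34, 4]
Tree (level-order array): [10, 6, 20, 4, None, 16, 34]
Inorder traversal: [4, 6, 10, 16, 20, 34]


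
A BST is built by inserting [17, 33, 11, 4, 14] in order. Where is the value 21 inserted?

Starting tree (level order): [17, 11, 33, 4, 14]
Insertion path: 17 -> 33
Result: insert 21 as left child of 33
Final tree (level order): [17, 11, 33, 4, 14, 21]


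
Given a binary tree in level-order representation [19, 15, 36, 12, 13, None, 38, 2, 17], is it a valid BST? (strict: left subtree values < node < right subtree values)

Level-order array: [19, 15, 36, 12, 13, None, 38, 2, 17]
Validate using subtree bounds (lo, hi): at each node, require lo < value < hi,
then recurse left with hi=value and right with lo=value.
Preorder trace (stopping at first violation):
  at node 19 with bounds (-inf, +inf): OK
  at node 15 with bounds (-inf, 19): OK
  at node 12 with bounds (-inf, 15): OK
  at node 2 with bounds (-inf, 12): OK
  at node 17 with bounds (12, 15): VIOLATION
Node 17 violates its bound: not (12 < 17 < 15).
Result: Not a valid BST


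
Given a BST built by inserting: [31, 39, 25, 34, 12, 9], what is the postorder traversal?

Tree insertion order: [31, 39, 25, 34, 12, 9]
Tree (level-order array): [31, 25, 39, 12, None, 34, None, 9]
Postorder traversal: [9, 12, 25, 34, 39, 31]


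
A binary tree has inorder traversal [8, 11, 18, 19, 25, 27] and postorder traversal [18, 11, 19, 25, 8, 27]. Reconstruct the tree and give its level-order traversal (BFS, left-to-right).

Inorder:   [8, 11, 18, 19, 25, 27]
Postorder: [18, 11, 19, 25, 8, 27]
Algorithm: postorder visits root last, so walk postorder right-to-left;
each value is the root of the current inorder slice — split it at that
value, recurse on the right subtree first, then the left.
Recursive splits:
  root=27; inorder splits into left=[8, 11, 18, 19, 25], right=[]
  root=8; inorder splits into left=[], right=[11, 18, 19, 25]
  root=25; inorder splits into left=[11, 18, 19], right=[]
  root=19; inorder splits into left=[11, 18], right=[]
  root=11; inorder splits into left=[], right=[18]
  root=18; inorder splits into left=[], right=[]
Reconstructed level-order: [27, 8, 25, 19, 11, 18]


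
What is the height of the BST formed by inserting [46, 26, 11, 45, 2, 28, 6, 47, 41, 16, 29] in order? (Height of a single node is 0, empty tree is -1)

Insertion order: [46, 26, 11, 45, 2, 28, 6, 47, 41, 16, 29]
Tree (level-order array): [46, 26, 47, 11, 45, None, None, 2, 16, 28, None, None, 6, None, None, None, 41, None, None, 29]
Compute height bottom-up (empty subtree = -1):
  height(6) = 1 + max(-1, -1) = 0
  height(2) = 1 + max(-1, 0) = 1
  height(16) = 1 + max(-1, -1) = 0
  height(11) = 1 + max(1, 0) = 2
  height(29) = 1 + max(-1, -1) = 0
  height(41) = 1 + max(0, -1) = 1
  height(28) = 1 + max(-1, 1) = 2
  height(45) = 1 + max(2, -1) = 3
  height(26) = 1 + max(2, 3) = 4
  height(47) = 1 + max(-1, -1) = 0
  height(46) = 1 + max(4, 0) = 5
Height = 5


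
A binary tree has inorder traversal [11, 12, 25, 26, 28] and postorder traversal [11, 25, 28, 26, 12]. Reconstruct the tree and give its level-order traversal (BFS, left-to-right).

Inorder:   [11, 12, 25, 26, 28]
Postorder: [11, 25, 28, 26, 12]
Algorithm: postorder visits root last, so walk postorder right-to-left;
each value is the root of the current inorder slice — split it at that
value, recurse on the right subtree first, then the left.
Recursive splits:
  root=12; inorder splits into left=[11], right=[25, 26, 28]
  root=26; inorder splits into left=[25], right=[28]
  root=28; inorder splits into left=[], right=[]
  root=25; inorder splits into left=[], right=[]
  root=11; inorder splits into left=[], right=[]
Reconstructed level-order: [12, 11, 26, 25, 28]


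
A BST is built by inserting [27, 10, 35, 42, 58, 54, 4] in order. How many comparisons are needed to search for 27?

Search path for 27: 27
Found: True
Comparisons: 1


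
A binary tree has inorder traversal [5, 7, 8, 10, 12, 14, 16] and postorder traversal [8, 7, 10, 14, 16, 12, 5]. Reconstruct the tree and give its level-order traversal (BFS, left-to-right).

Inorder:   [5, 7, 8, 10, 12, 14, 16]
Postorder: [8, 7, 10, 14, 16, 12, 5]
Algorithm: postorder visits root last, so walk postorder right-to-left;
each value is the root of the current inorder slice — split it at that
value, recurse on the right subtree first, then the left.
Recursive splits:
  root=5; inorder splits into left=[], right=[7, 8, 10, 12, 14, 16]
  root=12; inorder splits into left=[7, 8, 10], right=[14, 16]
  root=16; inorder splits into left=[14], right=[]
  root=14; inorder splits into left=[], right=[]
  root=10; inorder splits into left=[7, 8], right=[]
  root=7; inorder splits into left=[], right=[8]
  root=8; inorder splits into left=[], right=[]
Reconstructed level-order: [5, 12, 10, 16, 7, 14, 8]


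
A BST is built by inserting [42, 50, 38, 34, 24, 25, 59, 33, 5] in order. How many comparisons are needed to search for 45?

Search path for 45: 42 -> 50
Found: False
Comparisons: 2


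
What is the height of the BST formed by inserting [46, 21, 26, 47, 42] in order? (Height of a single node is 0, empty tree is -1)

Insertion order: [46, 21, 26, 47, 42]
Tree (level-order array): [46, 21, 47, None, 26, None, None, None, 42]
Compute height bottom-up (empty subtree = -1):
  height(42) = 1 + max(-1, -1) = 0
  height(26) = 1 + max(-1, 0) = 1
  height(21) = 1 + max(-1, 1) = 2
  height(47) = 1 + max(-1, -1) = 0
  height(46) = 1 + max(2, 0) = 3
Height = 3


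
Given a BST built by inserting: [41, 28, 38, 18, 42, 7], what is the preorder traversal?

Tree insertion order: [41, 28, 38, 18, 42, 7]
Tree (level-order array): [41, 28, 42, 18, 38, None, None, 7]
Preorder traversal: [41, 28, 18, 7, 38, 42]


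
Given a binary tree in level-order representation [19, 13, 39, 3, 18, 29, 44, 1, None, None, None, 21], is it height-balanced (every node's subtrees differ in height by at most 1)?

Tree (level-order array): [19, 13, 39, 3, 18, 29, 44, 1, None, None, None, 21]
Definition: a tree is height-balanced if, at every node, |h(left) - h(right)| <= 1 (empty subtree has height -1).
Bottom-up per-node check:
  node 1: h_left=-1, h_right=-1, diff=0 [OK], height=0
  node 3: h_left=0, h_right=-1, diff=1 [OK], height=1
  node 18: h_left=-1, h_right=-1, diff=0 [OK], height=0
  node 13: h_left=1, h_right=0, diff=1 [OK], height=2
  node 21: h_left=-1, h_right=-1, diff=0 [OK], height=0
  node 29: h_left=0, h_right=-1, diff=1 [OK], height=1
  node 44: h_left=-1, h_right=-1, diff=0 [OK], height=0
  node 39: h_left=1, h_right=0, diff=1 [OK], height=2
  node 19: h_left=2, h_right=2, diff=0 [OK], height=3
All nodes satisfy the balance condition.
Result: Balanced


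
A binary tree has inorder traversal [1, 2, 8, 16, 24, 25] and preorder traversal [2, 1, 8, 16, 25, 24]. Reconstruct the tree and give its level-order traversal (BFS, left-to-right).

Inorder:  [1, 2, 8, 16, 24, 25]
Preorder: [2, 1, 8, 16, 25, 24]
Algorithm: preorder visits root first, so consume preorder in order;
for each root, split the current inorder slice at that value into
left-subtree inorder and right-subtree inorder, then recurse.
Recursive splits:
  root=2; inorder splits into left=[1], right=[8, 16, 24, 25]
  root=1; inorder splits into left=[], right=[]
  root=8; inorder splits into left=[], right=[16, 24, 25]
  root=16; inorder splits into left=[], right=[24, 25]
  root=25; inorder splits into left=[24], right=[]
  root=24; inorder splits into left=[], right=[]
Reconstructed level-order: [2, 1, 8, 16, 25, 24]


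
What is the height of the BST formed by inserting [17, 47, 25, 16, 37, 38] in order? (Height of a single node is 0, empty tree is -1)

Insertion order: [17, 47, 25, 16, 37, 38]
Tree (level-order array): [17, 16, 47, None, None, 25, None, None, 37, None, 38]
Compute height bottom-up (empty subtree = -1):
  height(16) = 1 + max(-1, -1) = 0
  height(38) = 1 + max(-1, -1) = 0
  height(37) = 1 + max(-1, 0) = 1
  height(25) = 1 + max(-1, 1) = 2
  height(47) = 1 + max(2, -1) = 3
  height(17) = 1 + max(0, 3) = 4
Height = 4


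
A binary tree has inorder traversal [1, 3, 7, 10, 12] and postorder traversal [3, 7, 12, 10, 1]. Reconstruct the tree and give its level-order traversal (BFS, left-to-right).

Inorder:   [1, 3, 7, 10, 12]
Postorder: [3, 7, 12, 10, 1]
Algorithm: postorder visits root last, so walk postorder right-to-left;
each value is the root of the current inorder slice — split it at that
value, recurse on the right subtree first, then the left.
Recursive splits:
  root=1; inorder splits into left=[], right=[3, 7, 10, 12]
  root=10; inorder splits into left=[3, 7], right=[12]
  root=12; inorder splits into left=[], right=[]
  root=7; inorder splits into left=[3], right=[]
  root=3; inorder splits into left=[], right=[]
Reconstructed level-order: [1, 10, 7, 12, 3]


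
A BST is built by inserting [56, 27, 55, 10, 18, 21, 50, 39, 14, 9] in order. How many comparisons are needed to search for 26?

Search path for 26: 56 -> 27 -> 10 -> 18 -> 21
Found: False
Comparisons: 5


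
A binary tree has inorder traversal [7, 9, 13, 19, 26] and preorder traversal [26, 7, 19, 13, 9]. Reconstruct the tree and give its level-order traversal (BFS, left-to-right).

Inorder:  [7, 9, 13, 19, 26]
Preorder: [26, 7, 19, 13, 9]
Algorithm: preorder visits root first, so consume preorder in order;
for each root, split the current inorder slice at that value into
left-subtree inorder and right-subtree inorder, then recurse.
Recursive splits:
  root=26; inorder splits into left=[7, 9, 13, 19], right=[]
  root=7; inorder splits into left=[], right=[9, 13, 19]
  root=19; inorder splits into left=[9, 13], right=[]
  root=13; inorder splits into left=[9], right=[]
  root=9; inorder splits into left=[], right=[]
Reconstructed level-order: [26, 7, 19, 13, 9]


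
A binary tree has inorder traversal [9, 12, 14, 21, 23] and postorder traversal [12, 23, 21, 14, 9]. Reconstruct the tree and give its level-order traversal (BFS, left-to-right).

Inorder:   [9, 12, 14, 21, 23]
Postorder: [12, 23, 21, 14, 9]
Algorithm: postorder visits root last, so walk postorder right-to-left;
each value is the root of the current inorder slice — split it at that
value, recurse on the right subtree first, then the left.
Recursive splits:
  root=9; inorder splits into left=[], right=[12, 14, 21, 23]
  root=14; inorder splits into left=[12], right=[21, 23]
  root=21; inorder splits into left=[], right=[23]
  root=23; inorder splits into left=[], right=[]
  root=12; inorder splits into left=[], right=[]
Reconstructed level-order: [9, 14, 12, 21, 23]


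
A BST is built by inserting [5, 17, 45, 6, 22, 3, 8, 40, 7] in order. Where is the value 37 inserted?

Starting tree (level order): [5, 3, 17, None, None, 6, 45, None, 8, 22, None, 7, None, None, 40]
Insertion path: 5 -> 17 -> 45 -> 22 -> 40
Result: insert 37 as left child of 40
Final tree (level order): [5, 3, 17, None, None, 6, 45, None, 8, 22, None, 7, None, None, 40, None, None, 37]


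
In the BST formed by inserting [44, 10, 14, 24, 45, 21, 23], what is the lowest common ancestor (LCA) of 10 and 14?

Tree insertion order: [44, 10, 14, 24, 45, 21, 23]
Tree (level-order array): [44, 10, 45, None, 14, None, None, None, 24, 21, None, None, 23]
In a BST, the LCA of p=10, q=14 is the first node v on the
root-to-leaf path with p <= v <= q (go left if both < v, right if both > v).
Walk from root:
  at 44: both 10 and 14 < 44, go left
  at 10: 10 <= 10 <= 14, this is the LCA
LCA = 10


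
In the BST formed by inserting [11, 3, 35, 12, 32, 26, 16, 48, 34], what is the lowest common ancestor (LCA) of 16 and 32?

Tree insertion order: [11, 3, 35, 12, 32, 26, 16, 48, 34]
Tree (level-order array): [11, 3, 35, None, None, 12, 48, None, 32, None, None, 26, 34, 16]
In a BST, the LCA of p=16, q=32 is the first node v on the
root-to-leaf path with p <= v <= q (go left if both < v, right if both > v).
Walk from root:
  at 11: both 16 and 32 > 11, go right
  at 35: both 16 and 32 < 35, go left
  at 12: both 16 and 32 > 12, go right
  at 32: 16 <= 32 <= 32, this is the LCA
LCA = 32


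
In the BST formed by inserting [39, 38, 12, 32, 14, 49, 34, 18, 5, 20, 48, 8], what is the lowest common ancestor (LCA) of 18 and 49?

Tree insertion order: [39, 38, 12, 32, 14, 49, 34, 18, 5, 20, 48, 8]
Tree (level-order array): [39, 38, 49, 12, None, 48, None, 5, 32, None, None, None, 8, 14, 34, None, None, None, 18, None, None, None, 20]
In a BST, the LCA of p=18, q=49 is the first node v on the
root-to-leaf path with p <= v <= q (go left if both < v, right if both > v).
Walk from root:
  at 39: 18 <= 39 <= 49, this is the LCA
LCA = 39


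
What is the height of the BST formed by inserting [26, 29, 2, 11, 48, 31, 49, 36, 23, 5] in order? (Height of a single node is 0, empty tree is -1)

Insertion order: [26, 29, 2, 11, 48, 31, 49, 36, 23, 5]
Tree (level-order array): [26, 2, 29, None, 11, None, 48, 5, 23, 31, 49, None, None, None, None, None, 36]
Compute height bottom-up (empty subtree = -1):
  height(5) = 1 + max(-1, -1) = 0
  height(23) = 1 + max(-1, -1) = 0
  height(11) = 1 + max(0, 0) = 1
  height(2) = 1 + max(-1, 1) = 2
  height(36) = 1 + max(-1, -1) = 0
  height(31) = 1 + max(-1, 0) = 1
  height(49) = 1 + max(-1, -1) = 0
  height(48) = 1 + max(1, 0) = 2
  height(29) = 1 + max(-1, 2) = 3
  height(26) = 1 + max(2, 3) = 4
Height = 4


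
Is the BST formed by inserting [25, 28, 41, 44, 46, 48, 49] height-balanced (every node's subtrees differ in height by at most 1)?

Tree (level-order array): [25, None, 28, None, 41, None, 44, None, 46, None, 48, None, 49]
Definition: a tree is height-balanced if, at every node, |h(left) - h(right)| <= 1 (empty subtree has height -1).
Bottom-up per-node check:
  node 49: h_left=-1, h_right=-1, diff=0 [OK], height=0
  node 48: h_left=-1, h_right=0, diff=1 [OK], height=1
  node 46: h_left=-1, h_right=1, diff=2 [FAIL (|-1-1|=2 > 1)], height=2
  node 44: h_left=-1, h_right=2, diff=3 [FAIL (|-1-2|=3 > 1)], height=3
  node 41: h_left=-1, h_right=3, diff=4 [FAIL (|-1-3|=4 > 1)], height=4
  node 28: h_left=-1, h_right=4, diff=5 [FAIL (|-1-4|=5 > 1)], height=5
  node 25: h_left=-1, h_right=5, diff=6 [FAIL (|-1-5|=6 > 1)], height=6
Node 46 violates the condition: |-1 - 1| = 2 > 1.
Result: Not balanced


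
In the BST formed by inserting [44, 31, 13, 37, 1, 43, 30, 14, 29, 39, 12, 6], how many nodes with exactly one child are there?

Tree built from: [44, 31, 13, 37, 1, 43, 30, 14, 29, 39, 12, 6]
Tree (level-order array): [44, 31, None, 13, 37, 1, 30, None, 43, None, 12, 14, None, 39, None, 6, None, None, 29]
Rule: These are nodes with exactly 1 non-null child.
Per-node child counts:
  node 44: 1 child(ren)
  node 31: 2 child(ren)
  node 13: 2 child(ren)
  node 1: 1 child(ren)
  node 12: 1 child(ren)
  node 6: 0 child(ren)
  node 30: 1 child(ren)
  node 14: 1 child(ren)
  node 29: 0 child(ren)
  node 37: 1 child(ren)
  node 43: 1 child(ren)
  node 39: 0 child(ren)
Matching nodes: [44, 1, 12, 30, 14, 37, 43]
Count of nodes with exactly one child: 7


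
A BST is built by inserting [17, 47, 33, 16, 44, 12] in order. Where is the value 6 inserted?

Starting tree (level order): [17, 16, 47, 12, None, 33, None, None, None, None, 44]
Insertion path: 17 -> 16 -> 12
Result: insert 6 as left child of 12
Final tree (level order): [17, 16, 47, 12, None, 33, None, 6, None, None, 44]


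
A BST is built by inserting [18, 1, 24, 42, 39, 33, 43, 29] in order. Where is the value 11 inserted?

Starting tree (level order): [18, 1, 24, None, None, None, 42, 39, 43, 33, None, None, None, 29]
Insertion path: 18 -> 1
Result: insert 11 as right child of 1
Final tree (level order): [18, 1, 24, None, 11, None, 42, None, None, 39, 43, 33, None, None, None, 29]


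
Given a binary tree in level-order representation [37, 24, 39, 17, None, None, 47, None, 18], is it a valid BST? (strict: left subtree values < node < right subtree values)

Level-order array: [37, 24, 39, 17, None, None, 47, None, 18]
Validate using subtree bounds (lo, hi): at each node, require lo < value < hi,
then recurse left with hi=value and right with lo=value.
Preorder trace (stopping at first violation):
  at node 37 with bounds (-inf, +inf): OK
  at node 24 with bounds (-inf, 37): OK
  at node 17 with bounds (-inf, 24): OK
  at node 18 with bounds (17, 24): OK
  at node 39 with bounds (37, +inf): OK
  at node 47 with bounds (39, +inf): OK
No violation found at any node.
Result: Valid BST


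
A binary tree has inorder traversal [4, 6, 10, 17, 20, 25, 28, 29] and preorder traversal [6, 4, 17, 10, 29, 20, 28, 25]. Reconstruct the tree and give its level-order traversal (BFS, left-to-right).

Inorder:  [4, 6, 10, 17, 20, 25, 28, 29]
Preorder: [6, 4, 17, 10, 29, 20, 28, 25]
Algorithm: preorder visits root first, so consume preorder in order;
for each root, split the current inorder slice at that value into
left-subtree inorder and right-subtree inorder, then recurse.
Recursive splits:
  root=6; inorder splits into left=[4], right=[10, 17, 20, 25, 28, 29]
  root=4; inorder splits into left=[], right=[]
  root=17; inorder splits into left=[10], right=[20, 25, 28, 29]
  root=10; inorder splits into left=[], right=[]
  root=29; inorder splits into left=[20, 25, 28], right=[]
  root=20; inorder splits into left=[], right=[25, 28]
  root=28; inorder splits into left=[25], right=[]
  root=25; inorder splits into left=[], right=[]
Reconstructed level-order: [6, 4, 17, 10, 29, 20, 28, 25]


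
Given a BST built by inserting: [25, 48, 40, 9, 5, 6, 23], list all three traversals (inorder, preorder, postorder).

Tree insertion order: [25, 48, 40, 9, 5, 6, 23]
Tree (level-order array): [25, 9, 48, 5, 23, 40, None, None, 6]
Inorder (L, root, R): [5, 6, 9, 23, 25, 40, 48]
Preorder (root, L, R): [25, 9, 5, 6, 23, 48, 40]
Postorder (L, R, root): [6, 5, 23, 9, 40, 48, 25]


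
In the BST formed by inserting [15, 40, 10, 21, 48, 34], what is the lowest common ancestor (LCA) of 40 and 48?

Tree insertion order: [15, 40, 10, 21, 48, 34]
Tree (level-order array): [15, 10, 40, None, None, 21, 48, None, 34]
In a BST, the LCA of p=40, q=48 is the first node v on the
root-to-leaf path with p <= v <= q (go left if both < v, right if both > v).
Walk from root:
  at 15: both 40 and 48 > 15, go right
  at 40: 40 <= 40 <= 48, this is the LCA
LCA = 40


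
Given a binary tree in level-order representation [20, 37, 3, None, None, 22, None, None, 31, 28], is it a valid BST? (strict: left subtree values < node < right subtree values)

Level-order array: [20, 37, 3, None, None, 22, None, None, 31, 28]
Validate using subtree bounds (lo, hi): at each node, require lo < value < hi,
then recurse left with hi=value and right with lo=value.
Preorder trace (stopping at first violation):
  at node 20 with bounds (-inf, +inf): OK
  at node 37 with bounds (-inf, 20): VIOLATION
Node 37 violates its bound: not (-inf < 37 < 20).
Result: Not a valid BST


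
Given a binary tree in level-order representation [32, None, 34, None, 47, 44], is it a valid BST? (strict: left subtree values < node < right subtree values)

Level-order array: [32, None, 34, None, 47, 44]
Validate using subtree bounds (lo, hi): at each node, require lo < value < hi,
then recurse left with hi=value and right with lo=value.
Preorder trace (stopping at first violation):
  at node 32 with bounds (-inf, +inf): OK
  at node 34 with bounds (32, +inf): OK
  at node 47 with bounds (34, +inf): OK
  at node 44 with bounds (34, 47): OK
No violation found at any node.
Result: Valid BST


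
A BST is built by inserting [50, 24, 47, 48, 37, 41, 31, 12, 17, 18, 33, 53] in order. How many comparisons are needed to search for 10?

Search path for 10: 50 -> 24 -> 12
Found: False
Comparisons: 3


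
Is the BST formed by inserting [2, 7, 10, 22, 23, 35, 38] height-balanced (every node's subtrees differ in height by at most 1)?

Tree (level-order array): [2, None, 7, None, 10, None, 22, None, 23, None, 35, None, 38]
Definition: a tree is height-balanced if, at every node, |h(left) - h(right)| <= 1 (empty subtree has height -1).
Bottom-up per-node check:
  node 38: h_left=-1, h_right=-1, diff=0 [OK], height=0
  node 35: h_left=-1, h_right=0, diff=1 [OK], height=1
  node 23: h_left=-1, h_right=1, diff=2 [FAIL (|-1-1|=2 > 1)], height=2
  node 22: h_left=-1, h_right=2, diff=3 [FAIL (|-1-2|=3 > 1)], height=3
  node 10: h_left=-1, h_right=3, diff=4 [FAIL (|-1-3|=4 > 1)], height=4
  node 7: h_left=-1, h_right=4, diff=5 [FAIL (|-1-4|=5 > 1)], height=5
  node 2: h_left=-1, h_right=5, diff=6 [FAIL (|-1-5|=6 > 1)], height=6
Node 23 violates the condition: |-1 - 1| = 2 > 1.
Result: Not balanced


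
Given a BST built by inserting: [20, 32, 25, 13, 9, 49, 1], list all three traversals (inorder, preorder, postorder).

Tree insertion order: [20, 32, 25, 13, 9, 49, 1]
Tree (level-order array): [20, 13, 32, 9, None, 25, 49, 1]
Inorder (L, root, R): [1, 9, 13, 20, 25, 32, 49]
Preorder (root, L, R): [20, 13, 9, 1, 32, 25, 49]
Postorder (L, R, root): [1, 9, 13, 25, 49, 32, 20]


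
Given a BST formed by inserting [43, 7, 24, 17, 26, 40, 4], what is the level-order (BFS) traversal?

Tree insertion order: [43, 7, 24, 17, 26, 40, 4]
Tree (level-order array): [43, 7, None, 4, 24, None, None, 17, 26, None, None, None, 40]
BFS from the root, enqueuing left then right child of each popped node:
  queue [43] -> pop 43, enqueue [7], visited so far: [43]
  queue [7] -> pop 7, enqueue [4, 24], visited so far: [43, 7]
  queue [4, 24] -> pop 4, enqueue [none], visited so far: [43, 7, 4]
  queue [24] -> pop 24, enqueue [17, 26], visited so far: [43, 7, 4, 24]
  queue [17, 26] -> pop 17, enqueue [none], visited so far: [43, 7, 4, 24, 17]
  queue [26] -> pop 26, enqueue [40], visited so far: [43, 7, 4, 24, 17, 26]
  queue [40] -> pop 40, enqueue [none], visited so far: [43, 7, 4, 24, 17, 26, 40]
Result: [43, 7, 4, 24, 17, 26, 40]


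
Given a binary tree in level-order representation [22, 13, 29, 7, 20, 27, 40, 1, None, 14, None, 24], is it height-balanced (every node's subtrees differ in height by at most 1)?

Tree (level-order array): [22, 13, 29, 7, 20, 27, 40, 1, None, 14, None, 24]
Definition: a tree is height-balanced if, at every node, |h(left) - h(right)| <= 1 (empty subtree has height -1).
Bottom-up per-node check:
  node 1: h_left=-1, h_right=-1, diff=0 [OK], height=0
  node 7: h_left=0, h_right=-1, diff=1 [OK], height=1
  node 14: h_left=-1, h_right=-1, diff=0 [OK], height=0
  node 20: h_left=0, h_right=-1, diff=1 [OK], height=1
  node 13: h_left=1, h_right=1, diff=0 [OK], height=2
  node 24: h_left=-1, h_right=-1, diff=0 [OK], height=0
  node 27: h_left=0, h_right=-1, diff=1 [OK], height=1
  node 40: h_left=-1, h_right=-1, diff=0 [OK], height=0
  node 29: h_left=1, h_right=0, diff=1 [OK], height=2
  node 22: h_left=2, h_right=2, diff=0 [OK], height=3
All nodes satisfy the balance condition.
Result: Balanced


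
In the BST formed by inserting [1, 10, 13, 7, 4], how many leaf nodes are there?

Tree built from: [1, 10, 13, 7, 4]
Tree (level-order array): [1, None, 10, 7, 13, 4]
Rule: A leaf has 0 children.
Per-node child counts:
  node 1: 1 child(ren)
  node 10: 2 child(ren)
  node 7: 1 child(ren)
  node 4: 0 child(ren)
  node 13: 0 child(ren)
Matching nodes: [4, 13]
Count of leaf nodes: 2


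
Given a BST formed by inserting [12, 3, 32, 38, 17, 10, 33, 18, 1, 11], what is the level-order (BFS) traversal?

Tree insertion order: [12, 3, 32, 38, 17, 10, 33, 18, 1, 11]
Tree (level-order array): [12, 3, 32, 1, 10, 17, 38, None, None, None, 11, None, 18, 33]
BFS from the root, enqueuing left then right child of each popped node:
  queue [12] -> pop 12, enqueue [3, 32], visited so far: [12]
  queue [3, 32] -> pop 3, enqueue [1, 10], visited so far: [12, 3]
  queue [32, 1, 10] -> pop 32, enqueue [17, 38], visited so far: [12, 3, 32]
  queue [1, 10, 17, 38] -> pop 1, enqueue [none], visited so far: [12, 3, 32, 1]
  queue [10, 17, 38] -> pop 10, enqueue [11], visited so far: [12, 3, 32, 1, 10]
  queue [17, 38, 11] -> pop 17, enqueue [18], visited so far: [12, 3, 32, 1, 10, 17]
  queue [38, 11, 18] -> pop 38, enqueue [33], visited so far: [12, 3, 32, 1, 10, 17, 38]
  queue [11, 18, 33] -> pop 11, enqueue [none], visited so far: [12, 3, 32, 1, 10, 17, 38, 11]
  queue [18, 33] -> pop 18, enqueue [none], visited so far: [12, 3, 32, 1, 10, 17, 38, 11, 18]
  queue [33] -> pop 33, enqueue [none], visited so far: [12, 3, 32, 1, 10, 17, 38, 11, 18, 33]
Result: [12, 3, 32, 1, 10, 17, 38, 11, 18, 33]


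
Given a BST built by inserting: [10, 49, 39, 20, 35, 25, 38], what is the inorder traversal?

Tree insertion order: [10, 49, 39, 20, 35, 25, 38]
Tree (level-order array): [10, None, 49, 39, None, 20, None, None, 35, 25, 38]
Inorder traversal: [10, 20, 25, 35, 38, 39, 49]


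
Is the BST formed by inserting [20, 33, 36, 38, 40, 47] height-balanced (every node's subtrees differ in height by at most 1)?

Tree (level-order array): [20, None, 33, None, 36, None, 38, None, 40, None, 47]
Definition: a tree is height-balanced if, at every node, |h(left) - h(right)| <= 1 (empty subtree has height -1).
Bottom-up per-node check:
  node 47: h_left=-1, h_right=-1, diff=0 [OK], height=0
  node 40: h_left=-1, h_right=0, diff=1 [OK], height=1
  node 38: h_left=-1, h_right=1, diff=2 [FAIL (|-1-1|=2 > 1)], height=2
  node 36: h_left=-1, h_right=2, diff=3 [FAIL (|-1-2|=3 > 1)], height=3
  node 33: h_left=-1, h_right=3, diff=4 [FAIL (|-1-3|=4 > 1)], height=4
  node 20: h_left=-1, h_right=4, diff=5 [FAIL (|-1-4|=5 > 1)], height=5
Node 38 violates the condition: |-1 - 1| = 2 > 1.
Result: Not balanced


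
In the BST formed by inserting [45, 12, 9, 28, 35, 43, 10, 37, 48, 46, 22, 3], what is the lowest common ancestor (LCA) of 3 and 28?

Tree insertion order: [45, 12, 9, 28, 35, 43, 10, 37, 48, 46, 22, 3]
Tree (level-order array): [45, 12, 48, 9, 28, 46, None, 3, 10, 22, 35, None, None, None, None, None, None, None, None, None, 43, 37]
In a BST, the LCA of p=3, q=28 is the first node v on the
root-to-leaf path with p <= v <= q (go left if both < v, right if both > v).
Walk from root:
  at 45: both 3 and 28 < 45, go left
  at 12: 3 <= 12 <= 28, this is the LCA
LCA = 12


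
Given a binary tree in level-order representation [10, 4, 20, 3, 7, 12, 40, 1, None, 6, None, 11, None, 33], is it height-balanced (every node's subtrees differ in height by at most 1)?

Tree (level-order array): [10, 4, 20, 3, 7, 12, 40, 1, None, 6, None, 11, None, 33]
Definition: a tree is height-balanced if, at every node, |h(left) - h(right)| <= 1 (empty subtree has height -1).
Bottom-up per-node check:
  node 1: h_left=-1, h_right=-1, diff=0 [OK], height=0
  node 3: h_left=0, h_right=-1, diff=1 [OK], height=1
  node 6: h_left=-1, h_right=-1, diff=0 [OK], height=0
  node 7: h_left=0, h_right=-1, diff=1 [OK], height=1
  node 4: h_left=1, h_right=1, diff=0 [OK], height=2
  node 11: h_left=-1, h_right=-1, diff=0 [OK], height=0
  node 12: h_left=0, h_right=-1, diff=1 [OK], height=1
  node 33: h_left=-1, h_right=-1, diff=0 [OK], height=0
  node 40: h_left=0, h_right=-1, diff=1 [OK], height=1
  node 20: h_left=1, h_right=1, diff=0 [OK], height=2
  node 10: h_left=2, h_right=2, diff=0 [OK], height=3
All nodes satisfy the balance condition.
Result: Balanced
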